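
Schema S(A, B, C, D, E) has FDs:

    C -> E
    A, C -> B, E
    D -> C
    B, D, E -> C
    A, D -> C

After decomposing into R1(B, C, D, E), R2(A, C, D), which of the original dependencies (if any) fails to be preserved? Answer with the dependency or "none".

A, C -> B, E

Check A, C → B, E: no single fragment contains all of {A, B, C, E}, and the restricted closure of {A, C} across the fragments never reaches {B, E}.
C → E is preserved.
D → C is preserved.
B, D, E → C is preserved.
A, D → C is preserved.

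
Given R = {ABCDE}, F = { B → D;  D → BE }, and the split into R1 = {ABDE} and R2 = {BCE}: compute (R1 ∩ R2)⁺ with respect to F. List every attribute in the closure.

R1 ∩ R2 = {BE}.
B → D applies, adding D
Closure: {BDE}.

BDE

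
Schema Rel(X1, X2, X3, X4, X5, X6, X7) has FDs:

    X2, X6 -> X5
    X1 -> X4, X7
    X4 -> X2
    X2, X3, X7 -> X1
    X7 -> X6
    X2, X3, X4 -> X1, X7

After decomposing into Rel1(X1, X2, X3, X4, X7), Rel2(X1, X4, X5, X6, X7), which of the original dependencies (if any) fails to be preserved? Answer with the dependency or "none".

X2, X6 -> X5

Check X2, X6 → X5: no single fragment contains all of {X2, X5, X6}, and the restricted closure of {X2, X6} across the fragments never reaches {X5}.
X1 → X4, X7 is preserved.
X4 → X2 is preserved.
X2, X3, X7 → X1 is preserved.
X7 → X6 is preserved.
X2, X3, X4 → X1, X7 is preserved.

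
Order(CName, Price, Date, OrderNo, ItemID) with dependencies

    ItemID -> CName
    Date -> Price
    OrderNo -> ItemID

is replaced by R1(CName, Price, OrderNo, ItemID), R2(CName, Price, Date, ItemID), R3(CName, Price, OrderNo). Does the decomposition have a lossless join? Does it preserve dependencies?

Lossless test (chase): Rows 1 and 3 agree on OrderNo; apply OrderNo→ItemID and equate their ItemID entries. No row becomes fully distinguished — the join is lossy.
Dependency preservation: every FD's attributes lie within a single fragment, so each can be enforced locally — preserved.

lossy but dependency-preserving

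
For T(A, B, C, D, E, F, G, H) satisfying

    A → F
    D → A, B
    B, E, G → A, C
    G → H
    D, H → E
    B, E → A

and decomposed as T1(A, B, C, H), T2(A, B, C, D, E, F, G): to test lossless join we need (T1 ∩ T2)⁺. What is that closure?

T1 ∩ T2 = {A, B, C}.
A → F applies, adding F
Closure: {A, B, C, F}.

A, B, C, F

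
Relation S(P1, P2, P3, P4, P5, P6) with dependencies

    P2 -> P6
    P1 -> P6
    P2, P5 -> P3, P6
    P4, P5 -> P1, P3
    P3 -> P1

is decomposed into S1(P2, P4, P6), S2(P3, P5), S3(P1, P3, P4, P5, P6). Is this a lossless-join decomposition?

No

Chase test. Columns are P1, P2, P3, P4, P5, P6; row i has aⱼ where attribute j ∈ Si, else bᵢⱼ.
Initial tableau (one row per fragment):
  row 1: b11 a2 b13 a4 b15 a6
  row 2: b21 b22 a3 b24 a5 b26
  row 3: a1 b32 a3 a4 a5 a6
Rows 2 and 3 agree on P3; apply P3→P1 and equate their P1 entries.
Rows 2 and 3 agree on P1; apply P1→P6 and equate their P6 entries.
No row becomes fully distinguished — the join is lossy.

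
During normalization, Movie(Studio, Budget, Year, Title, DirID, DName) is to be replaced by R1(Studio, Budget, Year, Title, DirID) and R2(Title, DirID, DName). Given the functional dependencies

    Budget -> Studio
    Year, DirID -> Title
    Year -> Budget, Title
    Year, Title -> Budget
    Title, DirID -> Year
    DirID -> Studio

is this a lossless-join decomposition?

Common attributes: R1 ∩ R2 = {Title, DirID}.
Closure of {Title, DirID}: Title, DirID → Year applies, adding Year; DirID → Studio applies, adding Studio; Year → Budget, Title applies, adding Budget. So (Title, DirID)⁺ = {Studio, Budget, Year, Title, DirID}.
This closure contains every attribute of R1, so R1 ∩ R2 → R1. The join is lossless.

Yes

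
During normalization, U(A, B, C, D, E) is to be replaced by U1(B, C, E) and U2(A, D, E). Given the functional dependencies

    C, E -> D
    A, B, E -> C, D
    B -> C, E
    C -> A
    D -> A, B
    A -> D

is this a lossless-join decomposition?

Common attributes: U1 ∩ U2 = {E}.
No dependency enlarges {E}, so (E)⁺ = {E}.
The closure contains neither all of U1 = {B, C, E} nor all of U2 = {A, D, E}, so the common attributes are not a superkey of either fragment. The join is lossy.

No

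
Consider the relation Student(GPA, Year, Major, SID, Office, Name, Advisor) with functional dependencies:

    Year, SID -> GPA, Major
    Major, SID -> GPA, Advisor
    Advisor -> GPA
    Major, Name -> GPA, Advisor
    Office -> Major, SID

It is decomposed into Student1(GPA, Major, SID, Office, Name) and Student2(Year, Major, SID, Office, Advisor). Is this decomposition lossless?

No

Common attributes: Student1 ∩ Student2 = {Major, SID, Office}.
Closure of {Major, SID, Office}: Major, SID → GPA, Advisor applies, adding GPA, Advisor. So (Major, SID, Office)⁺ = {GPA, Major, SID, Office, Advisor}.
The closure contains neither all of Student1 = {GPA, Major, SID, Office, Name} nor all of Student2 = {Year, Major, SID, Office, Advisor}, so the common attributes are not a superkey of either fragment. The join is lossy.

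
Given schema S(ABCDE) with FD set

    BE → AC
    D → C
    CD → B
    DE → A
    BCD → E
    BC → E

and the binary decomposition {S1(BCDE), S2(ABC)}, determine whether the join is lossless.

Common attributes: S1 ∩ S2 = {BC}.
Closure of {BC}: BC → E applies, adding E; BE → AC applies, adding A. So (BC)⁺ = {ABCE}.
This closure contains every attribute of S2, so S1 ∩ S2 → S2. The join is lossless.

Yes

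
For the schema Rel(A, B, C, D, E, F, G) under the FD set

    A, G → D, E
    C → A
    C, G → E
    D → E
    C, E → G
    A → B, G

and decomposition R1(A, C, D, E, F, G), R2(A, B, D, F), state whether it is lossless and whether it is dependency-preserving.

lossless and dependency-preserving

Lossless test: (A, D, F)⁺ = {A, B, D, E, F, G}, which contains all of one fragment — lossless.
Dependency preservation: A → B, G is not contained in any single fragment, but the restricted closure of its left-hand side across the fragments still reaches the right-hand side; the remaining FDs each lie inside some fragment. All dependencies are preserved.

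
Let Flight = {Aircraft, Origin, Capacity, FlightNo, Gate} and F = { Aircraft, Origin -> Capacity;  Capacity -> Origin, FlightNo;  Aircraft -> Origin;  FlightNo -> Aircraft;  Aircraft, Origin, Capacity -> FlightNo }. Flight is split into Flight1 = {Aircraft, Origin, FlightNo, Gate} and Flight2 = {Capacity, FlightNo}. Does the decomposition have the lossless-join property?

Yes

Common attributes: Flight1 ∩ Flight2 = {FlightNo}.
Closure of {FlightNo}: FlightNo → Aircraft applies, adding Aircraft; Aircraft → Origin applies, adding Origin; Aircraft, Origin → Capacity applies, adding Capacity. So (FlightNo)⁺ = {Aircraft, Origin, Capacity, FlightNo}.
This closure contains every attribute of Flight2, so Flight1 ∩ Flight2 → Flight2. The join is lossless.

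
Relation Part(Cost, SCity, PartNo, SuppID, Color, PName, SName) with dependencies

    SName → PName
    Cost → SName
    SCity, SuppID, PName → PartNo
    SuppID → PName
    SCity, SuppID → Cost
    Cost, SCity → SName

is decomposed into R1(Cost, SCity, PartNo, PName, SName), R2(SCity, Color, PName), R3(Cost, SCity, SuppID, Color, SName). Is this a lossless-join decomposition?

Chase test. Columns are Cost, SCity, PartNo, SuppID, Color, PName, SName; row i has aⱼ where attribute j ∈ Ri, else bᵢⱼ.
Initial tableau (one row per fragment):
  row 1: a1 a2 a3 b14 b15 a6 a7
  row 2: b21 a2 b23 b24 a5 a6 b27
  row 3: a1 a2 b33 a4 a5 b36 a7
Rows 1 and 3 agree on SName; apply SName→PName and equate their PName entries.
No row becomes fully distinguished — the join is lossy.

No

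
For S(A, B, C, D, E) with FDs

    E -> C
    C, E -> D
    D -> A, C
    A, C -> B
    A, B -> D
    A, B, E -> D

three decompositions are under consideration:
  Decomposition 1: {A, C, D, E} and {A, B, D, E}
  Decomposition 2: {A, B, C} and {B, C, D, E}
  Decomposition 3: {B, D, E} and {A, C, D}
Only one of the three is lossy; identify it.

Decomposition 2

Decomposition 1: common = {A, D, E}, closure = {A, B, C, D, E} → lossless.
Decomposition 2: common = {B, C}, closure = {B, C} → lossy.
Decomposition 3: common = {D}, closure = {A, B, C, D} → lossless.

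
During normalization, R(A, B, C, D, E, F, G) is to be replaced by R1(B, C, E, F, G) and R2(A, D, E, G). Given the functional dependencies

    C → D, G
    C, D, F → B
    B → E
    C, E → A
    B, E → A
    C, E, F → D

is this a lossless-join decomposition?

Common attributes: R1 ∩ R2 = {E, G}.
No dependency enlarges {E, G}, so (E, G)⁺ = {E, G}.
The closure contains neither all of R1 = {B, C, E, F, G} nor all of R2 = {A, D, E, G}, so the common attributes are not a superkey of either fragment. The join is lossy.

No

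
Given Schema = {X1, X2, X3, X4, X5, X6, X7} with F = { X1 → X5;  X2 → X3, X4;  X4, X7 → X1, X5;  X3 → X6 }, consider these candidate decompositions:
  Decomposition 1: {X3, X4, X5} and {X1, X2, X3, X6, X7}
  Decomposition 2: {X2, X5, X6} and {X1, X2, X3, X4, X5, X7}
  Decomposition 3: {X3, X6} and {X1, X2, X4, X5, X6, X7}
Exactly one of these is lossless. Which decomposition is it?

Decomposition 1: common = {X3}, closure = {X3, X6} → lossy.
Decomposition 2: common = {X2, X5}, closure = {X2, X3, X4, X5, X6} → lossless.
Decomposition 3: common = {X6}, closure = {X6} → lossy.

Decomposition 2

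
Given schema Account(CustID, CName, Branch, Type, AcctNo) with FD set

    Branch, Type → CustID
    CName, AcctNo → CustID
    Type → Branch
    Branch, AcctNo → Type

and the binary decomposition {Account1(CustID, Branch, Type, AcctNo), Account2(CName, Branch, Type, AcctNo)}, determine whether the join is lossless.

Yes

Common attributes: Account1 ∩ Account2 = {Branch, Type, AcctNo}.
Closure of {Branch, Type, AcctNo}: Branch, Type → CustID applies, adding CustID. So (Branch, Type, AcctNo)⁺ = {CustID, Branch, Type, AcctNo}.
This closure contains every attribute of Account1, so Account1 ∩ Account2 → Account1. The join is lossless.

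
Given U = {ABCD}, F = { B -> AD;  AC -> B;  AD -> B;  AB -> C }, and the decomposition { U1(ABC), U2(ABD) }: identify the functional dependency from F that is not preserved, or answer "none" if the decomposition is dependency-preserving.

none

B → AD lies within U2.
AC → B lies within U1.
AD → B lies within U2.
AB → C lies within U1.
Every dependency is enforceable on the fragments, so the decomposition is dependency-preserving.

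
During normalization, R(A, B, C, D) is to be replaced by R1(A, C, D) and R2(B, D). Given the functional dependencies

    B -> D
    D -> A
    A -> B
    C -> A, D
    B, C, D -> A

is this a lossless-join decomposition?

Yes

Common attributes: R1 ∩ R2 = {D}.
Closure of {D}: D → A applies, adding A; A → B applies, adding B. So (D)⁺ = {A, B, D}.
This closure contains every attribute of R2, so R1 ∩ R2 → R2. The join is lossless.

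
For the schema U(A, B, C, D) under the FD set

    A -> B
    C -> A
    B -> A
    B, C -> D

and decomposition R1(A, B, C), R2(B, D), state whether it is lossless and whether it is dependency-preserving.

Lossless test: (B)⁺ = {A, B}, which is a superkey of neither fragment — lossy.
Dependency preservation: the restricted closure of {B, C} across the fragments never reaches {D}, so B, C → D cannot be enforced without a join — not preserved.

lossy and not dependency-preserving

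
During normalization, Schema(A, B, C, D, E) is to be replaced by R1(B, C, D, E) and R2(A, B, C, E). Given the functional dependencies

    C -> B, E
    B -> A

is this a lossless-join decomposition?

Yes

Common attributes: R1 ∩ R2 = {B, C, E}.
Closure of {B, C, E}: B → A applies, adding A. So (B, C, E)⁺ = {A, B, C, E}.
This closure contains every attribute of R2, so R1 ∩ R2 → R2. The join is lossless.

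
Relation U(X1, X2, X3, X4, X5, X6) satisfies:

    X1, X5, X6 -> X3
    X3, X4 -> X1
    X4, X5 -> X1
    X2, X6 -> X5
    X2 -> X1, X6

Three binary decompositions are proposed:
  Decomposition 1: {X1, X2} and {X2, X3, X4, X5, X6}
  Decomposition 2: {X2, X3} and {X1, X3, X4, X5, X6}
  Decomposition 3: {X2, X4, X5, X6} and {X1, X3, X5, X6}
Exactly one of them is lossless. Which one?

Decomposition 1

Decomposition 1: common = {X2}, closure = {X1, X2, X3, X5, X6} → lossless.
Decomposition 2: common = {X3}, closure = {X3} → lossy.
Decomposition 3: common = {X5, X6}, closure = {X5, X6} → lossy.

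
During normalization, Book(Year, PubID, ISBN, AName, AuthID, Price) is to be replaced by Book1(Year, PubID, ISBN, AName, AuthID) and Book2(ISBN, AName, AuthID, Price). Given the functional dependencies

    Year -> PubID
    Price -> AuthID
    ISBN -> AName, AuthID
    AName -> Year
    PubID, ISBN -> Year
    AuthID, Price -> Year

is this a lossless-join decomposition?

Common attributes: Book1 ∩ Book2 = {ISBN, AName, AuthID}.
Closure of {ISBN, AName, AuthID}: AName → Year applies, adding Year; Year → PubID applies, adding PubID. So (ISBN, AName, AuthID)⁺ = {Year, PubID, ISBN, AName, AuthID}.
This closure contains every attribute of Book1, so Book1 ∩ Book2 → Book1. The join is lossless.

Yes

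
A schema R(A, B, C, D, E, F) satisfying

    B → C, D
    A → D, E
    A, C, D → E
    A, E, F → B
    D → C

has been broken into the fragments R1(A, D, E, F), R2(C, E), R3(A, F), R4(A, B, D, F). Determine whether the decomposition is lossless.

Chase test. Columns are A, B, C, D, E, F; row i has aⱼ where attribute j ∈ Ri, else bᵢⱼ.
Initial tableau (one row per fragment):
  row 1: a1 b12 b13 a4 a5 a6
  row 2: b21 b22 a3 b24 a5 b26
  row 3: a1 b32 b33 b34 b35 a6
  row 4: a1 a2 b43 a4 b45 a6
Rows 1 and 3 agree on A; apply A→D, E and equate their D, E entries.
Rows 1 and 4 agree on A; apply A→D, E and equate their D, E entries.
Rows 1 and 3 agree on A, E, F; apply A, E, F→B and equate their B entries.
Rows 1 and 4 agree on A, E, F; apply A, E, F→B and equate their B entries.
Rows 1 and 3 agree on D; apply D→C and equate their C entries.
Rows 1 and 4 agree on D; apply D→C and equate their C entries.
No row becomes fully distinguished — the join is lossy.

No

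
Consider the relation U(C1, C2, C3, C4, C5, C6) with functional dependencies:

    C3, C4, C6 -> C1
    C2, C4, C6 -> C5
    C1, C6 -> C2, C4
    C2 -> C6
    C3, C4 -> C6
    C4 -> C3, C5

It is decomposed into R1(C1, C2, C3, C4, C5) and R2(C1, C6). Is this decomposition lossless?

No

Common attributes: R1 ∩ R2 = {C1}.
No dependency enlarges {C1}, so (C1)⁺ = {C1}.
The closure contains neither all of R1 = {C1, C2, C3, C4, C5} nor all of R2 = {C1, C6}, so the common attributes are not a superkey of either fragment. The join is lossy.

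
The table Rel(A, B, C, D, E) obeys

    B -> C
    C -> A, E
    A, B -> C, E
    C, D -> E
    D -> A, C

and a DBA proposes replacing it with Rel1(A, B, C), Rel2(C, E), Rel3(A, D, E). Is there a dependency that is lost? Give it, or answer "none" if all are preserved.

Check D → A, C: no single fragment contains all of {A, C, D}, and the restricted closure of {D} across the fragments never reaches {A, C}.
B → C is preserved.
C → A, E is preserved.
A, B → C, E is preserved.
C, D → E is preserved.

D -> A, C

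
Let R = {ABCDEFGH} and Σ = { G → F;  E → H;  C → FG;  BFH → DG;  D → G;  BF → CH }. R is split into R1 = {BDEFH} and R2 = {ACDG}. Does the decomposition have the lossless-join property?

No

Common attributes: R1 ∩ R2 = {D}.
Closure of {D}: D → G applies, adding G; G → F applies, adding F. So (D)⁺ = {DFG}.
The closure contains neither all of R1 = {BDEFH} nor all of R2 = {ACDG}, so the common attributes are not a superkey of either fragment. The join is lossy.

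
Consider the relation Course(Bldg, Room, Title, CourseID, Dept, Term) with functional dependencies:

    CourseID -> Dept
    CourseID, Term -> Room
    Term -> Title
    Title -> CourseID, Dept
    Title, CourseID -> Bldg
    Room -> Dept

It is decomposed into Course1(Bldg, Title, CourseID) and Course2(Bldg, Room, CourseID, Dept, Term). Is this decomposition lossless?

Common attributes: Course1 ∩ Course2 = {Bldg, CourseID}.
Closure of {Bldg, CourseID}: CourseID → Dept applies, adding Dept. So (Bldg, CourseID)⁺ = {Bldg, CourseID, Dept}.
The closure contains neither all of Course1 = {Bldg, Title, CourseID} nor all of Course2 = {Bldg, Room, CourseID, Dept, Term}, so the common attributes are not a superkey of either fragment. The join is lossy.

No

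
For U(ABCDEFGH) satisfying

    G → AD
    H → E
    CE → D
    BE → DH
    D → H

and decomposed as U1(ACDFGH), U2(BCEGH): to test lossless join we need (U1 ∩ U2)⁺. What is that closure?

ACDEGH

U1 ∩ U2 = {CGH}.
G → AD applies, adding AD
H → E applies, adding E
Closure: {ACDEGH}.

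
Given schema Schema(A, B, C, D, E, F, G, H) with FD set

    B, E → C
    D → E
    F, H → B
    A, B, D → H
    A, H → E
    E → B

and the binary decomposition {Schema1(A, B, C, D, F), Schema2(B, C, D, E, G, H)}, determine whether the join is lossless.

Common attributes: Schema1 ∩ Schema2 = {B, C, D}.
Closure of {B, C, D}: D → E applies, adding E. So (B, C, D)⁺ = {B, C, D, E}.
The closure contains neither all of Schema1 = {A, B, C, D, F} nor all of Schema2 = {B, C, D, E, G, H}, so the common attributes are not a superkey of either fragment. The join is lossy.

No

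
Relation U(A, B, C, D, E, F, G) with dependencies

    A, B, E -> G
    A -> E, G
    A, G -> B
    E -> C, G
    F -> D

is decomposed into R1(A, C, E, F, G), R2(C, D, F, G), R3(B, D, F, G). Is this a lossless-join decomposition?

Chase test. Columns are A, B, C, D, E, F, G; row i has aⱼ where attribute j ∈ Ri, else bᵢⱼ.
Initial tableau (one row per fragment):
  row 1: a1 b12 a3 b14 a5 a6 a7
  row 2: b21 b22 a3 a4 b25 a6 a7
  row 3: b31 a2 b33 a4 b35 a6 a7
Rows 1 and 2 agree on F; apply F→D and equate their D entries.
No row becomes fully distinguished — the join is lossy.

No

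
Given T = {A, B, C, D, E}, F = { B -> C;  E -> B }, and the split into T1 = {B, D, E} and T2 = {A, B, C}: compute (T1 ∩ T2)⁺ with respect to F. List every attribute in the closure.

B, C

T1 ∩ T2 = {B}.
B → C applies, adding C
Closure: {B, C}.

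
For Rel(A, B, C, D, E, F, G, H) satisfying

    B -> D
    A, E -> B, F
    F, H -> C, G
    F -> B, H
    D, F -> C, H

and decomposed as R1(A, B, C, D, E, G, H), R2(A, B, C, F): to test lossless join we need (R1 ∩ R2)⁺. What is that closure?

A, B, C, D

R1 ∩ R2 = {A, B, C}.
B → D applies, adding D
Closure: {A, B, C, D}.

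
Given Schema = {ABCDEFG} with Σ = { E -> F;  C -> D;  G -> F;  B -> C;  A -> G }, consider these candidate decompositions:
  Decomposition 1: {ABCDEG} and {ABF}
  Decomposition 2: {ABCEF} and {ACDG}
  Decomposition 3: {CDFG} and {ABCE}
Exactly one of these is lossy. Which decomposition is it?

Decomposition 3

Decomposition 1: common = {AB}, closure = {ABCDFG} → lossless.
Decomposition 2: common = {AC}, closure = {ACDFG} → lossless.
Decomposition 3: common = {C}, closure = {CD} → lossy.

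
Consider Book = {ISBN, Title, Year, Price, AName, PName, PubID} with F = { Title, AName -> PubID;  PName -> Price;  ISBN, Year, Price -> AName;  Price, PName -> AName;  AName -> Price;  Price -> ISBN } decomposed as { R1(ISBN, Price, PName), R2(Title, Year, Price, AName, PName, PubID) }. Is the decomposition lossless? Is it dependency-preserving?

lossless and dependency-preserving

Lossless test: (Price, PName)⁺ = {ISBN, Price, AName, PName}, which contains all of one fragment — lossless.
Dependency preservation: ISBN, Year, Price → AName is not contained in any single fragment, but the restricted closure of its left-hand side across the fragments still reaches the right-hand side; the remaining FDs each lie inside some fragment. All dependencies are preserved.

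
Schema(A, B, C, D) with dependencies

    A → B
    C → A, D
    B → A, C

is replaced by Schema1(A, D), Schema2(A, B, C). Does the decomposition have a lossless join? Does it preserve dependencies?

lossless and dependency-preserving

Lossless test: (A)⁺ = {A, B, C, D}, which contains all of one fragment — lossless.
Dependency preservation: C → A, D is not contained in any single fragment, but the restricted closure of its left-hand side across the fragments still reaches the right-hand side; the remaining FDs each lie inside some fragment. All dependencies are preserved.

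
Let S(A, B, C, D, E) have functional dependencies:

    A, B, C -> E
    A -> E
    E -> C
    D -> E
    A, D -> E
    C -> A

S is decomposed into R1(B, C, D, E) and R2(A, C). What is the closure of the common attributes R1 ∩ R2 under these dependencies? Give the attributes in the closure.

R1 ∩ R2 = {C}.
C → A applies, adding A
A → E applies, adding E
Closure: {A, C, E}.

A, C, E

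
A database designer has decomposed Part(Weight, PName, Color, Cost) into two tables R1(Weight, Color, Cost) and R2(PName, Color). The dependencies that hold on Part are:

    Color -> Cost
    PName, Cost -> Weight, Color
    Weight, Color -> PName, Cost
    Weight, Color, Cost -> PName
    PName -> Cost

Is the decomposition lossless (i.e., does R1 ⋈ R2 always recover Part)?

Common attributes: R1 ∩ R2 = {Color}.
Closure of {Color}: Color → Cost applies, adding Cost. So (Color)⁺ = {Color, Cost}.
The closure contains neither all of R1 = {Weight, Color, Cost} nor all of R2 = {PName, Color}, so the common attributes are not a superkey of either fragment. The join is lossy.

No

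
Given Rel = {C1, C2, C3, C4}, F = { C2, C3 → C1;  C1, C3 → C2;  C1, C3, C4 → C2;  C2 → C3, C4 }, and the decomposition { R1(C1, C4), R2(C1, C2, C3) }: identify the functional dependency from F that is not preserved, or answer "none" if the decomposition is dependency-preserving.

C2 → C3, C4

Check C2 → C3, C4: no single fragment contains all of {C2, C3, C4}, and the restricted closure of {C2} across the fragments never reaches {C3, C4}.
C2, C3 → C1 is preserved.
C1, C3 → C2 is preserved.
C1, C3, C4 → C2 is preserved.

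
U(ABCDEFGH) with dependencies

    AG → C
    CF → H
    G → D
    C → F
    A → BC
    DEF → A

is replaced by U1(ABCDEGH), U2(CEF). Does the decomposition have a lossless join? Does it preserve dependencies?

lossless but not dependency-preserving

Lossless test: (CE)⁺ = {CEFH}, which contains all of one fragment — lossless.
Dependency preservation: the restricted closure of {DEF} across the fragments never reaches {A}, so DEF → A cannot be enforced without a join — not preserved.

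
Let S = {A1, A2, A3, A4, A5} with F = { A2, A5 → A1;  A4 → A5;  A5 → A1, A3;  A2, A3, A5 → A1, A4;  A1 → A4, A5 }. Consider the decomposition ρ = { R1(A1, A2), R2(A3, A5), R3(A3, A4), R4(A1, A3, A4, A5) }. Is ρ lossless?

Chase test. Columns are A1, A2, A3, A4, A5; row i has aⱼ where attribute j ∈ Ri, else bᵢⱼ.
Initial tableau (one row per fragment):
  row 1: a1 a2 b13 b14 b15
  row 2: b21 b22 a3 b24 a5
  row 3: b31 b32 a3 a4 b35
  row 4: a1 b42 a3 a4 a5
Rows 3 and 4 agree on A4; apply A4→A5 and equate their A5 entries.
Rows 2 and 3 agree on A5; apply A5→A1, A3 and equate their A1, A3 entries.
Rows 2 and 4 agree on A5; apply A5→A1, A3 and equate their A1, A3 entries.
Rows 1 and 2 agree on A1; apply A1→A4, A5 and equate their A4, A5 entries.
Rows 1 and 3 agree on A1; apply A1→A4, A5 and equate their A4, A5 entries.
Rows 1 and 2 agree on A5; apply A5→A1, A3 and equate their A1, A3 entries.
Row 1 is now all distinguished symbols — the join is lossless.

Yes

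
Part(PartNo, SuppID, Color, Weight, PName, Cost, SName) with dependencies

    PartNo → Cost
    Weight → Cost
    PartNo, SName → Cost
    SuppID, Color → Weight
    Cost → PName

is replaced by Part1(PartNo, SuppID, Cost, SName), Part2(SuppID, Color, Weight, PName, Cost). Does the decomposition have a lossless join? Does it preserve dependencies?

Lossless test: (SuppID, Cost)⁺ = {SuppID, PName, Cost}, which is a superkey of neither fragment — lossy.
Dependency preservation: every FD's attributes lie within a single fragment, so each can be enforced locally — preserved.

lossy but dependency-preserving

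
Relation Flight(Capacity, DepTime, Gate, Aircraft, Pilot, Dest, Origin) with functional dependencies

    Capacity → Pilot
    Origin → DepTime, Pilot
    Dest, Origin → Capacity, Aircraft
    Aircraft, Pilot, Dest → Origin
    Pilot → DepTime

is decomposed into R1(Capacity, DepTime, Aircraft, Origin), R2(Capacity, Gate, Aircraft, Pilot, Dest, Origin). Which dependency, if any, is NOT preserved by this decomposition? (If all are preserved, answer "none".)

Check Pilot → DepTime: no single fragment contains all of {DepTime, Pilot}, and the restricted closure of {Pilot} across the fragments never reaches {DepTime}.
Capacity → Pilot is preserved.
Origin → DepTime, Pilot is preserved.
Dest, Origin → Capacity, Aircraft is preserved.
Aircraft, Pilot, Dest → Origin is preserved.

Pilot → DepTime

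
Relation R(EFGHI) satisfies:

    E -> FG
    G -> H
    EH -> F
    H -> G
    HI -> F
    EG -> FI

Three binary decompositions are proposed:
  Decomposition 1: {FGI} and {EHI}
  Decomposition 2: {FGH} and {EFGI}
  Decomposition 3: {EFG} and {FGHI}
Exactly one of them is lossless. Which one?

Decomposition 1: common = {I}, closure = {I} → lossy.
Decomposition 2: common = {FG}, closure = {FGH} → lossless.
Decomposition 3: common = {FG}, closure = {FGH} → lossy.

Decomposition 2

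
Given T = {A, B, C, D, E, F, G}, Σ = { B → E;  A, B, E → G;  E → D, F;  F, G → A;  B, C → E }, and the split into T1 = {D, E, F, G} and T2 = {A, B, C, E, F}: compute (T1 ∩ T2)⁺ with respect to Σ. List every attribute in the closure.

T1 ∩ T2 = {E, F}.
E → D, F applies, adding D
Closure: {D, E, F}.

D, E, F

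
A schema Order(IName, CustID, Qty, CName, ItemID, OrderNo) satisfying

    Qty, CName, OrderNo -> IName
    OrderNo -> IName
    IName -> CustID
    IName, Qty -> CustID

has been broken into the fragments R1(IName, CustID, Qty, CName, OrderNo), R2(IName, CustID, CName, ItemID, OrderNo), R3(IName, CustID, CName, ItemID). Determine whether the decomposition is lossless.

Chase test. Columns are IName, CustID, Qty, CName, ItemID, OrderNo; row i has aⱼ where attribute j ∈ Ri, else bᵢⱼ.
Initial tableau (one row per fragment):
  row 1: a1 a2 a3 a4 b15 a6
  row 2: a1 a2 b23 a4 a5 a6
  row 3: a1 a2 b33 a4 a5 b36
No row becomes fully distinguished — the join is lossy.

No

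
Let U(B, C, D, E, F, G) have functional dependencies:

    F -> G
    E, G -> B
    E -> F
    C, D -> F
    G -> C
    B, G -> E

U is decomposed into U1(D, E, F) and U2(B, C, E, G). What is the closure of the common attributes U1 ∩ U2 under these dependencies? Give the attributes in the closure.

U1 ∩ U2 = {E}.
E → F applies, adding F
F → G applies, adding G
E, G → B applies, adding B
G → C applies, adding C
Closure: {B, C, E, F, G}.

B, C, E, F, G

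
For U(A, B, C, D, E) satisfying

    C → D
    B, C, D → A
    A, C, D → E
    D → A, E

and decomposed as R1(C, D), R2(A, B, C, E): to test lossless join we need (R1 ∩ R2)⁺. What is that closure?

A, C, D, E

R1 ∩ R2 = {C}.
C → D applies, adding D
D → A, E applies, adding A, E
Closure: {A, C, D, E}.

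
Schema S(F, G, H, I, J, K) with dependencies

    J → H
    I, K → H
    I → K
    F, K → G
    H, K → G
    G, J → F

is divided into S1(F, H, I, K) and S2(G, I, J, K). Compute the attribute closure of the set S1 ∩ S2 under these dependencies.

G, H, I, K

S1 ∩ S2 = {I, K}.
I, K → H applies, adding H
H, K → G applies, adding G
Closure: {G, H, I, K}.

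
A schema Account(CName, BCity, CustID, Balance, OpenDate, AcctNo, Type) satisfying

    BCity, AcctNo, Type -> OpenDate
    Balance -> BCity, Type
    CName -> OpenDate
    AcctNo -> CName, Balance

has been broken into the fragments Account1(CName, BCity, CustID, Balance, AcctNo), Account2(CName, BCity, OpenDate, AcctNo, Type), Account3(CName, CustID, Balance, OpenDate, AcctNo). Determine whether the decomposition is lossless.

Yes

Chase test. Columns are CName, BCity, CustID, Balance, OpenDate, AcctNo, Type; row i has aⱼ where attribute j ∈ Accounti, else bᵢⱼ.
Initial tableau (one row per fragment):
  row 1: a1 a2 a3 a4 b15 a6 b17
  row 2: a1 a2 b23 b24 a5 a6 a7
  row 3: a1 b32 a3 a4 a5 a6 b37
Rows 1 and 3 agree on Balance; apply Balance→BCity, Type and equate their BCity, Type entries.
Rows 1 and 2 agree on CName; apply CName→OpenDate and equate their OpenDate entries.
Rows 1 and 2 agree on AcctNo; apply AcctNo→CName, Balance and equate their CName, Balance entries.
Rows 1 and 2 agree on Balance; apply Balance→BCity, Type and equate their BCity, Type entries.
Row 1 is now all distinguished symbols — the join is lossless.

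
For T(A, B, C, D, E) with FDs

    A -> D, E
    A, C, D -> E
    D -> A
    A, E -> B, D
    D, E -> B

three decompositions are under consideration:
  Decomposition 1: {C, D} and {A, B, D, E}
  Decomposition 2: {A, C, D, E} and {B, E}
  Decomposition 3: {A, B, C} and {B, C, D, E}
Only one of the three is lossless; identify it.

Decomposition 1

Decomposition 1: common = {D}, closure = {A, B, D, E} → lossless.
Decomposition 2: common = {E}, closure = {E} → lossy.
Decomposition 3: common = {B, C}, closure = {B, C} → lossy.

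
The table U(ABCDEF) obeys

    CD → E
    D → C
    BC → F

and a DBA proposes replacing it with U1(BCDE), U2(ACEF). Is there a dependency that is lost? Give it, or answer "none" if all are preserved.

Check BC → F: no single fragment contains all of {BCF}, and the restricted closure of {BC} across the fragments never reaches {F}.
CD → E is preserved.
D → C is preserved.

BC → F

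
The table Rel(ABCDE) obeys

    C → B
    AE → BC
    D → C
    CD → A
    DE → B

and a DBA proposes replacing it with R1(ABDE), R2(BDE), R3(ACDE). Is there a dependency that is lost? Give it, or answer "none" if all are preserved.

C → B

Check C → B: no single fragment contains all of {BC}, and the restricted closure of {C} across the fragments never reaches {B}.
AE → BC is preserved.
D → C is preserved.
CD → A is preserved.
DE → B is preserved.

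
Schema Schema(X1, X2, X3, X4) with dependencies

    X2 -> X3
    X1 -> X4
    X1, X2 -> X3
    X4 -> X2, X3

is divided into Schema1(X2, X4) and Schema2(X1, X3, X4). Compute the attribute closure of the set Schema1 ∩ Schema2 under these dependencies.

X2, X3, X4

Schema1 ∩ Schema2 = {X4}.
X4 → X2, X3 applies, adding X2, X3
Closure: {X2, X3, X4}.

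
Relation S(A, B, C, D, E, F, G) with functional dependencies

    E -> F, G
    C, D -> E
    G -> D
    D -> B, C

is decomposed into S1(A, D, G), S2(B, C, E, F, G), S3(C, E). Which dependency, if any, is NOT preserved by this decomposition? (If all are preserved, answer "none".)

none

E → F, G lies within S2.
C, D → E: restricted closure across fragments reaches E.
G → D lies within S1.
D → B, C: restricted closure across fragments reaches B, C.
Every dependency is enforceable on the fragments, so the decomposition is dependency-preserving.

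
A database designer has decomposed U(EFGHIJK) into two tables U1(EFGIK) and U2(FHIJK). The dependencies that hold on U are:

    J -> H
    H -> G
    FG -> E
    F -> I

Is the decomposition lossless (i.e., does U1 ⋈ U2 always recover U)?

No

Common attributes: U1 ∩ U2 = {FIK}.
No dependency enlarges {FIK}, so (FIK)⁺ = {FIK}.
The closure contains neither all of U1 = {EFGIK} nor all of U2 = {FHIJK}, so the common attributes are not a superkey of either fragment. The join is lossy.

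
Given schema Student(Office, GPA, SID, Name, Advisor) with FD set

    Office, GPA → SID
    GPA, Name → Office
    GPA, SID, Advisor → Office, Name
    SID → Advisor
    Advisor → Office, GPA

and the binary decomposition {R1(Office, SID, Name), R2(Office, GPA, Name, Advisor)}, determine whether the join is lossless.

No

Common attributes: R1 ∩ R2 = {Office, Name}.
No dependency enlarges {Office, Name}, so (Office, Name)⁺ = {Office, Name}.
The closure contains neither all of R1 = {Office, SID, Name} nor all of R2 = {Office, GPA, Name, Advisor}, so the common attributes are not a superkey of either fragment. The join is lossy.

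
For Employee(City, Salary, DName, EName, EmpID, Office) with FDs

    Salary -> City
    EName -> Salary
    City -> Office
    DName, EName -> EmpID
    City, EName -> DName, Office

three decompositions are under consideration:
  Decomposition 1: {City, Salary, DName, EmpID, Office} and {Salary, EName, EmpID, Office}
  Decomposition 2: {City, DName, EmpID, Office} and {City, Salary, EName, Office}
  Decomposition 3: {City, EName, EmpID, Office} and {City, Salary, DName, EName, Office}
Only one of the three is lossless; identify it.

Decomposition 1: common = {Salary, EmpID, Office}, closure = {City, Salary, EmpID, Office} → lossy.
Decomposition 2: common = {City, Office}, closure = {City, Office} → lossy.
Decomposition 3: common = {City, EName, Office}, closure = {City, Salary, DName, EName, EmpID, Office} → lossless.

Decomposition 3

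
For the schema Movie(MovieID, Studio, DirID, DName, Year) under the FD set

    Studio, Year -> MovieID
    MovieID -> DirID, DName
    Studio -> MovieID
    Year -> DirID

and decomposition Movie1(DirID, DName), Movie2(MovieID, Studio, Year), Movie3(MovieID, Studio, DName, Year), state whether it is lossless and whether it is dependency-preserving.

lossy and not dependency-preserving

Lossless test (chase): Rows 2 and 3 agree on MovieID; apply MovieID→DirID, DName and equate their DirID, DName entries. No row becomes fully distinguished — the join is lossy.
Dependency preservation: the restricted closure of {MovieID} across the fragments never reaches {DirID, DName}, so MovieID → DirID, DName cannot be enforced without a join — not preserved.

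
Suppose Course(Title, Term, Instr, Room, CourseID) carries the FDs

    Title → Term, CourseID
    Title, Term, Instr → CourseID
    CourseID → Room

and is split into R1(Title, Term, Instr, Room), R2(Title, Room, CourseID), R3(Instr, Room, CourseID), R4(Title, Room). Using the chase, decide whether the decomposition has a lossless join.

Chase test. Columns are Title, Term, Instr, Room, CourseID; row i has aⱼ where attribute j ∈ Ri, else bᵢⱼ.
Initial tableau (one row per fragment):
  row 1: a1 a2 a3 a4 b15
  row 2: a1 b22 b23 a4 a5
  row 3: b31 b32 a3 a4 a5
  row 4: a1 b42 b43 a4 b45
Rows 1 and 2 agree on Title; apply Title→Term, CourseID and equate their Term, CourseID entries.
Rows 1 and 4 agree on Title; apply Title→Term, CourseID and equate their Term, CourseID entries.
Row 1 is now all distinguished symbols — the join is lossless.

Yes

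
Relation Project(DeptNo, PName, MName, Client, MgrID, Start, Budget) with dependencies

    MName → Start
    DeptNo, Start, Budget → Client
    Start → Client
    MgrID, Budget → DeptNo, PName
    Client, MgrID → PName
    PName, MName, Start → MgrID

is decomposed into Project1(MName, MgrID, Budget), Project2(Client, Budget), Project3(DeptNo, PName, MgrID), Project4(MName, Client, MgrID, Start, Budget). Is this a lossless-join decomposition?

Chase test. Columns are DeptNo, PName, MName, Client, MgrID, Start, Budget; row i has aⱼ where attribute j ∈ Projecti, else bᵢⱼ.
Initial tableau (one row per fragment):
  row 1: b11 b12 a3 b14 a5 b16 a7
  row 2: b21 b22 b23 a4 b25 b26 a7
  row 3: a1 a2 b33 b34 a5 b36 b37
  row 4: b41 b42 a3 a4 a5 a6 a7
Rows 1 and 4 agree on MName; apply MName→Start and equate their Start entries.
Rows 1 and 4 agree on Start; apply Start→Client and equate their Client entries.
Rows 1 and 4 agree on MgrID, Budget; apply MgrID, Budget→DeptNo, PName and equate their DeptNo, PName entries.
No row becomes fully distinguished — the join is lossy.

No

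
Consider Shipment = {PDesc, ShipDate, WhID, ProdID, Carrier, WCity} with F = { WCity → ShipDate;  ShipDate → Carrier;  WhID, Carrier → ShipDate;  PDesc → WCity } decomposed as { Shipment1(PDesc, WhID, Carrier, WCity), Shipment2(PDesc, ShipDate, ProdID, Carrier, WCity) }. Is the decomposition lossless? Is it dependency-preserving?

lossy and not dependency-preserving

Lossless test: (PDesc, Carrier, WCity)⁺ = {PDesc, ShipDate, Carrier, WCity}, which is a superkey of neither fragment — lossy.
Dependency preservation: the restricted closure of {WhID, Carrier} across the fragments never reaches {ShipDate}, so WhID, Carrier → ShipDate cannot be enforced without a join — not preserved.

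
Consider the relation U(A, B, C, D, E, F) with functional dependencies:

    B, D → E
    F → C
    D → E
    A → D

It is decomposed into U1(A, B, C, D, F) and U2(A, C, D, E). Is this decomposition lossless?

Common attributes: U1 ∩ U2 = {A, C, D}.
Closure of {A, C, D}: D → E applies, adding E. So (A, C, D)⁺ = {A, C, D, E}.
This closure contains every attribute of U2, so U1 ∩ U2 → U2. The join is lossless.

Yes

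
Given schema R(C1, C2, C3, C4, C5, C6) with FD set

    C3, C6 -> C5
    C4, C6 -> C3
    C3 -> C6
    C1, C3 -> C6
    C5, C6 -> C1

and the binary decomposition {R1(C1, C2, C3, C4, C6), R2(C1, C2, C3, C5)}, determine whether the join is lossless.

Common attributes: R1 ∩ R2 = {C1, C2, C3}.
Closure of {C1, C2, C3}: C3 → C6 applies, adding C6; C3, C6 → C5 applies, adding C5. So (C1, C2, C3)⁺ = {C1, C2, C3, C5, C6}.
This closure contains every attribute of R2, so R1 ∩ R2 → R2. The join is lossless.

Yes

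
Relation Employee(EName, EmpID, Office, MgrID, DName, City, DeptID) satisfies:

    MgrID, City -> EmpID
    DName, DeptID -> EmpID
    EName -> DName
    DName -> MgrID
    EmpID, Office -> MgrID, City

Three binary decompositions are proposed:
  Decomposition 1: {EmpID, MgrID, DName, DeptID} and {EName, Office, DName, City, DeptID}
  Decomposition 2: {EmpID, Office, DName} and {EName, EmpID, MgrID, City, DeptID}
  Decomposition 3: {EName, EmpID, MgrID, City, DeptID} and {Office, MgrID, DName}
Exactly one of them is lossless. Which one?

Decomposition 1

Decomposition 1: common = {DName, DeptID}, closure = {EmpID, MgrID, DName, DeptID} → lossless.
Decomposition 2: common = {EmpID}, closure = {EmpID} → lossy.
Decomposition 3: common = {MgrID}, closure = {MgrID} → lossy.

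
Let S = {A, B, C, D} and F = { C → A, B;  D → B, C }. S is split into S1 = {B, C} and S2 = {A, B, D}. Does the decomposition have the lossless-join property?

No

Common attributes: S1 ∩ S2 = {B}.
No dependency enlarges {B}, so (B)⁺ = {B}.
The closure contains neither all of S1 = {B, C} nor all of S2 = {A, B, D}, so the common attributes are not a superkey of either fragment. The join is lossy.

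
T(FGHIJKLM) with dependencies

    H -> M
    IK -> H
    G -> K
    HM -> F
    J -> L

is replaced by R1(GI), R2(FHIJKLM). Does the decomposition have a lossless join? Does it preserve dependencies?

Lossless test: (I)⁺ = {I}, which is a superkey of neither fragment — lossy.
Dependency preservation: the restricted closure of {G} across the fragments never reaches {K}, so G → K cannot be enforced without a join — not preserved.

lossy and not dependency-preserving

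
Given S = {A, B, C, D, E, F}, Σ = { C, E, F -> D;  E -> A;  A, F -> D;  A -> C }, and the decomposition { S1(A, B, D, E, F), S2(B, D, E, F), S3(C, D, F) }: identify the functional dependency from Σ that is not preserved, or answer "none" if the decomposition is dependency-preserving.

A -> C

Check A → C: no single fragment contains all of {A, C}, and the restricted closure of {A} across the fragments never reaches {C}.
C, E, F → D is preserved.
E → A is preserved.
A, F → D is preserved.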